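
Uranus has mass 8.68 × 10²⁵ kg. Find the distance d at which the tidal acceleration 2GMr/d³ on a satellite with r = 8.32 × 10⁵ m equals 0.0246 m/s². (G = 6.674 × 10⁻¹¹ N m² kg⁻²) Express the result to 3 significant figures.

2GMr/d³ = a_tidal  ⇒  d = (2GMr / a_tidal)^(1/3)
d = (2 × 6.674×10⁻¹¹ × (8.68 × 10²⁵) × (8.32 × 10⁵) / (0.0246))^(1/3)
  = 7.32 × 10⁷ m

7.32 × 10⁷ m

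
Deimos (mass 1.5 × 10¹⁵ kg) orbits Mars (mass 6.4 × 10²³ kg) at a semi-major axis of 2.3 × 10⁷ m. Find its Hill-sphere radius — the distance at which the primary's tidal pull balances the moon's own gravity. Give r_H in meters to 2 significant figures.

r_H ≈ a (m/3M)^(1/3)
    = (2.3 × 10⁷) × (1.5 × 10¹⁵ / (3 × 6.4 × 10²³))^(1/3)
    = 2.1 × 10⁴ m

2.1 × 10⁴ m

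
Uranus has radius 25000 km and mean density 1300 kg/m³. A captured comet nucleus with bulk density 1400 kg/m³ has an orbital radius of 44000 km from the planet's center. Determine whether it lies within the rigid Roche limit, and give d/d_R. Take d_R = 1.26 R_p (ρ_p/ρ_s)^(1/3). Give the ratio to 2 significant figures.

d_R = 1.26 × (25000 km) × (1300/1400)^(1/3) = 30730 km
d/d_R = (44000) / (30730) = 1.4
Since d/d_R > 1, the body is outside the Roche limit.

outside; d/d_R ≈ 1.4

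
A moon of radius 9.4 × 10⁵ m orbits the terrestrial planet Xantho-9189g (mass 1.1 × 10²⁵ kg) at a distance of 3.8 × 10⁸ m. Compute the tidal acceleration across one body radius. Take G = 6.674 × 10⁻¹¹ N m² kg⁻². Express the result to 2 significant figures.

2.5 × 10⁻⁵ m/s²

Δa = 2GMr/d³
   = 2 × (6.674 × 10⁻¹¹) × (1.1 × 10²⁵) × (9.4 × 10⁵) / (3.8 × 10⁸)³
   = 2.5 × 10⁻⁵ m/s²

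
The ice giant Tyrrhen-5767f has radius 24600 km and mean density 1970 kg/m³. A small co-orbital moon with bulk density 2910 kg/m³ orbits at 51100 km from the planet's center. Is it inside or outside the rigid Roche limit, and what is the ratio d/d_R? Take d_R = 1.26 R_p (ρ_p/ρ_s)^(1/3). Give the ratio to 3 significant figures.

outside; d/d_R ≈ 1.88

d_R = 1.26 × (24600 km) × (1970/2910)^(1/3) = 27220 km
d/d_R = (51100) / (27220) = 1.88
Since d/d_R > 1, the body is outside the Roche limit.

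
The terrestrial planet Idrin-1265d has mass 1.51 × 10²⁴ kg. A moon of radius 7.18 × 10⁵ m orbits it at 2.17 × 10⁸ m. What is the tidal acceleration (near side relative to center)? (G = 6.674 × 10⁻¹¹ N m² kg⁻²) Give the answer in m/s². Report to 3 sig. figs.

1.42 × 10⁻⁵ m/s²

The tidal stretch is the gradient of GM/d² times the body's extent r, hence the 1/d³ dependence.
a_tidal = 2GMr/d³
        = 2 × (6.674 × 10⁻¹¹) × (1.51 × 10²⁴) × (7.18 × 10⁵) / (2.17 × 10⁸)³
        = 1.42 × 10⁻⁵ m/s²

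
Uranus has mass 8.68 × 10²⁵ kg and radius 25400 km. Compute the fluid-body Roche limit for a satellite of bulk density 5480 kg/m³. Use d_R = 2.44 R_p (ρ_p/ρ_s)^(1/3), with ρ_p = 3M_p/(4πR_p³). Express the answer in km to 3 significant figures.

ρ_p = 3M_p/(4πR_p³) = 3 × (8.68 × 10²⁵) / (4π × (2.54 × 10⁷ m)³) = 1260 kg/m³
d_R = 2.44 × 25400 km × (1260/5480)^(1/3)
    = 38000 km

38000 km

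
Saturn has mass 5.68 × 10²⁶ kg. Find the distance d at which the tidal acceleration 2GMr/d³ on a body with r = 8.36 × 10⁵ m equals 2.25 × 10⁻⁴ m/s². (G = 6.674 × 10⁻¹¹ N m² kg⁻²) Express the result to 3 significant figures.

2GMr/d³ = a_tidal  ⇒  d = (2GMr / a_tidal)^(1/3)
d = (2 × 6.674×10⁻¹¹ × (5.68 × 10²⁶) × (8.36 × 10⁵) / (2.25 × 10⁻⁴))^(1/3)
  = 6.56 × 10⁸ m

6.56 × 10⁸ m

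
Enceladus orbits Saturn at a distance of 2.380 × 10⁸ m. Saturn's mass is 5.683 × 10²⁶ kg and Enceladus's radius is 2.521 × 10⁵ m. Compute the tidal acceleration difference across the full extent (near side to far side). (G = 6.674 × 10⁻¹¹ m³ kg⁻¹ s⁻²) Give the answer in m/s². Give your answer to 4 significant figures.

Δg = 4GMr/d³
   = 4 × (6.674 × 10⁻¹¹) × (5.683 × 10²⁶) × (2.521 × 10⁵) / (2.380 × 10⁸)³
   = 2.837 × 10⁻³ m/s²

2.837 × 10⁻³ m/s²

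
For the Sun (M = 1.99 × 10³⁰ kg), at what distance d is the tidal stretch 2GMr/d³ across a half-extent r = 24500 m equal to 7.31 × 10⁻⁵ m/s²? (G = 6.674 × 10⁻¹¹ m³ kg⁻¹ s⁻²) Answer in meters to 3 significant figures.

4.47 × 10⁹ m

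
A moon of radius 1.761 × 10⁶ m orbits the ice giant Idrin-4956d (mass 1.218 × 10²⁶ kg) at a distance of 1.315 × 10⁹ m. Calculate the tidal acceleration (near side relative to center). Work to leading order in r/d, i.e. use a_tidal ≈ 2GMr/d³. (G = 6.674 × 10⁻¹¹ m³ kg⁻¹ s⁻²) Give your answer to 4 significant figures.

1.259 × 10⁻⁵ m/s²

Δa = 2GMr/d³
   = 2 × (6.674 × 10⁻¹¹) × (1.218 × 10²⁶) × (1.761 × 10⁶) / (1.315 × 10⁹)³
   = 1.259 × 10⁻⁵ m/s²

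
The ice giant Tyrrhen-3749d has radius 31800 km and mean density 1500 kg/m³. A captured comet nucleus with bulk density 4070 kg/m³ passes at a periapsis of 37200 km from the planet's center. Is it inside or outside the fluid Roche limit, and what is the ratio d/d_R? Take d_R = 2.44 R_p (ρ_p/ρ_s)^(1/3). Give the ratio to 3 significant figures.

d_R = 2.44 × (31800 km) × (1500/4070)^(1/3) = 55630 km
d/d_R = (37200) / (55630) = 0.669
Since d/d_R < 1, the body is inside the Roche limit.

inside; d/d_R ≈ 0.669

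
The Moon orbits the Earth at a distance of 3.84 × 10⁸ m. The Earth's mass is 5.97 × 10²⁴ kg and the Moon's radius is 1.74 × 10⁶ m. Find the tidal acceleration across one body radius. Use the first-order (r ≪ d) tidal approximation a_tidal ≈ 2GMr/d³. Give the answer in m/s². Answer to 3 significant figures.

a_tidal = 2GMr/d³
        = 2 × (6.674 × 10⁻¹¹) × (5.97 × 10²⁴) × (1.74 × 10⁶) / (3.84 × 10⁸)³
        = 2.45 × 10⁻⁵ m/s²

2.45 × 10⁻⁵ m/s²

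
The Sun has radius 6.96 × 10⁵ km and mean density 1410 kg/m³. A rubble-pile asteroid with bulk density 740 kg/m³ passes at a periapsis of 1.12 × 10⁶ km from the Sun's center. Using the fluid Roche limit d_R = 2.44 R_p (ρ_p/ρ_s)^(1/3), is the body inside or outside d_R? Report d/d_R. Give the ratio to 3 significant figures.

d_R = 2.44 × (6.96 × 10⁵ km) × (1410/740)^(1/3) = 2.105 × 10⁶ km
d/d_R = (1.12 × 10⁶) / (2.105 × 10⁶) = 0.532
Since d/d_R < 1, the body is inside the Roche limit.

inside; d/d_R ≈ 0.532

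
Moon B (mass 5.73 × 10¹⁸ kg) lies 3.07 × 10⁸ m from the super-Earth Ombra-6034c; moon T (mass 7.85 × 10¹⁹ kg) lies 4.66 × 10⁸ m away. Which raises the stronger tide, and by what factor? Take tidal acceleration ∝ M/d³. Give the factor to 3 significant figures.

The tide-raising term goes as M/d³ (the gradient of a 1/d² field).
Moon B: (5.73 × 10¹⁸) / (3.07 × 10⁸)³ = 1.980 × 10⁻⁷
Moon T: (7.85 × 10¹⁹) / (4.66 × 10⁸)³ = 7.757 × 10⁻⁷
Ratio (larger/smaller) = 3.92

Moon T, by a factor of ≈ 3.92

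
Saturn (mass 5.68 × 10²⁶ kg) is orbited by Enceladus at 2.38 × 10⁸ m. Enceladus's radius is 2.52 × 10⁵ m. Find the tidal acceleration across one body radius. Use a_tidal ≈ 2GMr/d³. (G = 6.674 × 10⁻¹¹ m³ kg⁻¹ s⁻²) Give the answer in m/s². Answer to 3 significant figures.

1.42 × 10⁻³ m/s²

a_tidal = 2GMr/d³
        = 2 × (6.674 × 10⁻¹¹) × (5.68 × 10²⁶) × (2.52 × 10⁵) / (2.38 × 10⁸)³
        = 1.42 × 10⁻³ m/s²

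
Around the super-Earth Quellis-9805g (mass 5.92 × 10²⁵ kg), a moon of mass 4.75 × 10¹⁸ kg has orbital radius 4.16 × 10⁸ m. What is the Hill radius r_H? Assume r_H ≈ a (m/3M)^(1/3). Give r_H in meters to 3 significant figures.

r_H ≈ a (m/3M)^(1/3)
    = (4.16 × 10⁸) × (4.75 × 10¹⁸ / (3 × 5.92 × 10²⁵))^(1/3)
    = 1.24 × 10⁶ m

1.24 × 10⁶ m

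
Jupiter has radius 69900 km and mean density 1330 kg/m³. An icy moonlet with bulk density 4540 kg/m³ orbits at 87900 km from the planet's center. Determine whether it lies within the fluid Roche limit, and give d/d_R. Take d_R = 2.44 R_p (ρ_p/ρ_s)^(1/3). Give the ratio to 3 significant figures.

d_R = 2.44 × (69900 km) × (1330/4540)^(1/3) = 1.133 × 10⁵ km
d/d_R = (87900) / (1.133 × 10⁵) = 0.776
Since d/d_R < 1, the body is inside the Roche limit.

inside; d/d_R ≈ 0.776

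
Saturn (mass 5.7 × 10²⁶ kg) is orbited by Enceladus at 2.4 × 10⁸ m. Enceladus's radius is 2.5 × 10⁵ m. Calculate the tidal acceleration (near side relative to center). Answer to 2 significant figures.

Since r ≪ d, expand the inverse-square field across one radius to get the leading 2GMr/d³ term.
Δg = 2GMr/d³
   = 2 × (6.674 × 10⁻¹¹) × (5.7 × 10²⁶) × (2.5 × 10⁵) / (2.4 × 10⁸)³
   = 1.4 × 10⁻³ m/s²

1.4 × 10⁻³ m/s²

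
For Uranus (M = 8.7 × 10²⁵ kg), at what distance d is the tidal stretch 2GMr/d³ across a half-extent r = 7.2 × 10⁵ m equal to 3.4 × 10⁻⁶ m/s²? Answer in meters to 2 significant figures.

2GMr/d³ = a_tidal  ⇒  d = (2GMr / a_tidal)^(1/3)
d = (2 × 6.674×10⁻¹¹ × (8.7 × 10²⁵) × (7.2 × 10⁵) / (3.4 × 10⁻⁶))^(1/3)
  = 1.3 × 10⁹ m

1.3 × 10⁹ m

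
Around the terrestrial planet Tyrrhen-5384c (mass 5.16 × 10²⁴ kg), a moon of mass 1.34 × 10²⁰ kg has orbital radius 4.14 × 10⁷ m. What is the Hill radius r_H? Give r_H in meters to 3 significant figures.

r_H ≈ a (m/3M)^(1/3)
    = (4.14 × 10⁷) × (1.34 × 10²⁰ / (3 × 5.16 × 10²⁴))^(1/3)
    = 8.50 × 10⁵ m

8.50 × 10⁵ m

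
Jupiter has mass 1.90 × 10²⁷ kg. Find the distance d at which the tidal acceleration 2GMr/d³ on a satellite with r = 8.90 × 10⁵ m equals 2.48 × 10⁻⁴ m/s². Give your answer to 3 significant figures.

2GMr/d³ = a_tidal  ⇒  d = (2GMr / a_tidal)^(1/3)
d = (2 × 6.674×10⁻¹¹ × (1.90 × 10²⁷) × (8.90 × 10⁵) / (2.48 × 10⁻⁴))^(1/3)
  = 9.69 × 10⁸ m

9.69 × 10⁸ m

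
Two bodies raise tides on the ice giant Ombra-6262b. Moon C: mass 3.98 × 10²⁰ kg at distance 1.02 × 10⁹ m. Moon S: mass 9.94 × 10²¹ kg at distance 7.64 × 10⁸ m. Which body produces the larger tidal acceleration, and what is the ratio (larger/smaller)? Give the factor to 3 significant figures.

Compare M/d³ for the two perturbers:
Moon C: (3.98 × 10²⁰) / (1.02 × 10⁹)³ = 3.750 × 10⁻⁷
Moon S: (9.94 × 10²¹) / (7.64 × 10⁸)³ = 2.229 × 10⁻⁵
Ratio (larger/smaller) = 59.4

Moon S, by a factor of ≈ 59.4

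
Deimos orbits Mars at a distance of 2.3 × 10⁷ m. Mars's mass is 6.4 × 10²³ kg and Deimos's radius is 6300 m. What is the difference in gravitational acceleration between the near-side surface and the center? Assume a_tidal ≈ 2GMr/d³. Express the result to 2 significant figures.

4.4 × 10⁻⁵ m/s²

Since r ≪ d, expand the inverse-square field across one radius to get the leading 2GMr/d³ term.
a_tidal = 2GMr/d³
        = 2 × (6.674 × 10⁻¹¹) × (6.4 × 10²³) × (6300) / (2.3 × 10⁷)³
        = 4.4 × 10⁻⁵ m/s²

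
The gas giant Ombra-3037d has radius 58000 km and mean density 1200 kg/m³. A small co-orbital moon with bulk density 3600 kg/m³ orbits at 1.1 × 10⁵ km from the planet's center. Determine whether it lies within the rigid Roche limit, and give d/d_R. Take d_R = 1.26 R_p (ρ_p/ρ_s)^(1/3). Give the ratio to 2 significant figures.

outside; d/d_R ≈ 2.2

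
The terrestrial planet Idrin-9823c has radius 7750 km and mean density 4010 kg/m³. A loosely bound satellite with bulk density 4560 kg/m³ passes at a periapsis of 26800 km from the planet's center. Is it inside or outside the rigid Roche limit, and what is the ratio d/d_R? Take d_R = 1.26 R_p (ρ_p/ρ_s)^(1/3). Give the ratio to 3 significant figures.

d_R = 1.26 × (7750 km) × (4010/4560)^(1/3) = 9355 km
d/d_R = (26800) / (9355) = 2.86
Since d/d_R > 1, the body is outside the Roche limit.

outside; d/d_R ≈ 2.86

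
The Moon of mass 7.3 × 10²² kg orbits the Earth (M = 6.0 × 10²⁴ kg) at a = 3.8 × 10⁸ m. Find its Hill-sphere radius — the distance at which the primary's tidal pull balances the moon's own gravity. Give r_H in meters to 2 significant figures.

r_H ≈ a (m/3M)^(1/3)
    = (3.8 × 10⁸) × (7.3 × 10²² / (3 × 6.0 × 10²⁴))^(1/3)
    = 6.1 × 10⁷ m

6.1 × 10⁷ m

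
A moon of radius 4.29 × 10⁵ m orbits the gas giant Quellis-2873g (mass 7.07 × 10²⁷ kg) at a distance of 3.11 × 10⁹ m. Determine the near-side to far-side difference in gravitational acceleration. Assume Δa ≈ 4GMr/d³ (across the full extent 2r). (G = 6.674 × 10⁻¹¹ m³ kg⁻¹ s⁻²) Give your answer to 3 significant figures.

2.69 × 10⁻⁵ m/s²

Δa = 4GMr/d³
   = 4 × (6.674 × 10⁻¹¹) × (7.07 × 10²⁷) × (4.29 × 10⁵) / (3.11 × 10⁹)³
   = 2.69 × 10⁻⁵ m/s²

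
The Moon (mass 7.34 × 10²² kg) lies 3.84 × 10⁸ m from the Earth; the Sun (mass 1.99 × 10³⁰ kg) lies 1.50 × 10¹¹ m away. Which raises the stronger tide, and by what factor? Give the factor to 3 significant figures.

Compare M/d³ for the two perturbers:
The Moon: (7.34 × 10²²) / (3.84 × 10⁸)³ = 1.296 × 10⁻³
The Sun: (1.99 × 10³⁰) / (1.50 × 10¹¹)³ = 5.896 × 10⁻⁴
Ratio (larger/smaller) = 2.20

The Moon, by a factor of ≈ 2.20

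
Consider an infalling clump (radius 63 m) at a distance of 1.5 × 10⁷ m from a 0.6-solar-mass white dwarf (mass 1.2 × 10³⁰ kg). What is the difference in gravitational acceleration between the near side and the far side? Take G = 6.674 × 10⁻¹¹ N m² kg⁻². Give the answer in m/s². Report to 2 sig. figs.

Δg = 4GMr/d³
   = 4 × (6.674 × 10⁻¹¹) × (1.2 × 10³⁰) × (63) / (1.5 × 10⁷)³
   = 6.0 m/s²

6.0 m/s²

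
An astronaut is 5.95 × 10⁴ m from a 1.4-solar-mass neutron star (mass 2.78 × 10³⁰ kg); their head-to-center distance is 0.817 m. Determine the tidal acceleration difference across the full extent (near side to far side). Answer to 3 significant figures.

2.88 × 10⁶ m/s²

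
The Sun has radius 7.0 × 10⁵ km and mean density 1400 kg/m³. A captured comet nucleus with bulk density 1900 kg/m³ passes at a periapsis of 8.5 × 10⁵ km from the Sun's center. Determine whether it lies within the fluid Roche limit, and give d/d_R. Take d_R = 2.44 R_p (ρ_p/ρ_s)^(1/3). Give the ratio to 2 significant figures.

d_R = 2.44 × (7.0 × 10⁵ km) × (1400/1900)^(1/3) = 1.543 × 10⁶ km
d/d_R = (8.5 × 10⁵) / (1.543 × 10⁶) = 0.55
Since d/d_R < 1, the body is inside the Roche limit.

inside; d/d_R ≈ 0.55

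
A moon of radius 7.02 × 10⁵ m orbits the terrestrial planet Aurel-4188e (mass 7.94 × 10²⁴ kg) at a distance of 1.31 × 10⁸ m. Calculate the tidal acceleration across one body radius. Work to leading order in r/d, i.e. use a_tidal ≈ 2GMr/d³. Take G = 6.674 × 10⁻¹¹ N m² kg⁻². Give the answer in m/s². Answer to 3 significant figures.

3.31 × 10⁻⁴ m/s²

The tidal stretch is the gradient of GM/d² times the body's extent r, hence the 1/d³ dependence.
Δg = 2GMr/d³
   = 2 × (6.674 × 10⁻¹¹) × (7.94 × 10²⁴) × (7.02 × 10⁵) / (1.31 × 10⁸)³
   = 3.31 × 10⁻⁴ m/s²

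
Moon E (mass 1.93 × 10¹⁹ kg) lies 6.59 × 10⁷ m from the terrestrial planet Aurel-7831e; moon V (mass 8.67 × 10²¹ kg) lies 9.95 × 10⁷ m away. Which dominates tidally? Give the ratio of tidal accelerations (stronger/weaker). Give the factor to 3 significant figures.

Moon V, by a factor of ≈ 131

Tidal acceleration ∝ M/d³, so compare M/d³ for each.
Moon E: (1.93 × 10¹⁹) / (6.59 × 10⁷)³ = 6.744 × 10⁻⁵
Moon V: (8.67 × 10²¹) / (9.95 × 10⁷)³ = 8.801 × 10⁻³
Ratio (larger/smaller) = 131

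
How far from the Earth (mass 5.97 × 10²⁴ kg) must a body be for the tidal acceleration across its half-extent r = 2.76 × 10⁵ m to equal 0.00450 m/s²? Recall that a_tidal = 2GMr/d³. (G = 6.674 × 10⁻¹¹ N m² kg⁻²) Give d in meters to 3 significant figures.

2GMr/d³ = a_tidal  ⇒  d = (2GMr / a_tidal)^(1/3)
d = (2 × 6.674×10⁻¹¹ × (5.97 × 10²⁴) × (2.76 × 10⁵) / (0.00450))^(1/3)
  = 3.66 × 10⁷ m

3.66 × 10⁷ m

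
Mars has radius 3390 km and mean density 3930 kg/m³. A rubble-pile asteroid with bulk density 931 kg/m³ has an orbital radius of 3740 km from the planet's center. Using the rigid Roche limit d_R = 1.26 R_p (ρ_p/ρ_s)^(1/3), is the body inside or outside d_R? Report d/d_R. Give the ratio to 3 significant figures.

d_R = 1.26 × (3390 km) × (3930/931)^(1/3) = 6903 km
d/d_R = (3740) / (6903) = 0.542
Since d/d_R < 1, the body is inside the Roche limit.

inside; d/d_R ≈ 0.542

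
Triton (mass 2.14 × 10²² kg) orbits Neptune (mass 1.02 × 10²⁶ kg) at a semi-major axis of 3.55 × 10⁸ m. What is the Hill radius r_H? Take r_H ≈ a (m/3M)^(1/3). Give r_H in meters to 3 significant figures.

1.46 × 10⁷ m

r_H ≈ a (m/3M)^(1/3)
    = (3.55 × 10⁸) × (2.14 × 10²² / (3 × 1.02 × 10²⁶))^(1/3)
    = 1.46 × 10⁷ m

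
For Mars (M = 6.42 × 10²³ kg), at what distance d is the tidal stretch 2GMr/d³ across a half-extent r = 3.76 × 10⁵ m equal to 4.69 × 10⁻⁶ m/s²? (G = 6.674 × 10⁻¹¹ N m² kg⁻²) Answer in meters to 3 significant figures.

2GMr/d³ = a_tidal  ⇒  d = (2GMr / a_tidal)^(1/3)
d = (2 × 6.674×10⁻¹¹ × (6.42 × 10²³) × (3.76 × 10⁵) / (4.69 × 10⁻⁶))^(1/3)
  = 1.90 × 10⁸ m

1.90 × 10⁸ m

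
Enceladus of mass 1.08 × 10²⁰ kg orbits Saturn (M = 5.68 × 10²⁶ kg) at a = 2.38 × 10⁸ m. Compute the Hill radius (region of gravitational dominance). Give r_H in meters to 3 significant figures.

r_H ≈ a (m/3M)^(1/3)
    = (2.38 × 10⁸) × (1.08 × 10²⁰ / (3 × 5.68 × 10²⁶))^(1/3)
    = 9.49 × 10⁵ m

9.49 × 10⁵ m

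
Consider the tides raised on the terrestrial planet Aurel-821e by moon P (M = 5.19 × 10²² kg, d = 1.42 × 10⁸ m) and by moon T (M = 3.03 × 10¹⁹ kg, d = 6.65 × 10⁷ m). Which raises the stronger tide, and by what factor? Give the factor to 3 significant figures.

Compare M/d³ for the two perturbers:
Moon P: (5.19 × 10²²) / (1.42 × 10⁸)³ = 1.813 × 10⁻²
Moon T: (3.03 × 10¹⁹) / (6.65 × 10⁷)³ = 1.030 × 10⁻⁴
Ratio (larger/smaller) = 176

Moon P, by a factor of ≈ 176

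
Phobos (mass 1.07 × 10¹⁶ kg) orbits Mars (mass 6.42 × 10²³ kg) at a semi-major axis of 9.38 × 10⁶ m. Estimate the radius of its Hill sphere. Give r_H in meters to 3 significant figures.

1.66 × 10⁴ m

r_H ≈ a (m/3M)^(1/3)
    = (9.38 × 10⁶) × (1.07 × 10¹⁶ / (3 × 6.42 × 10²³))^(1/3)
    = 1.66 × 10⁴ m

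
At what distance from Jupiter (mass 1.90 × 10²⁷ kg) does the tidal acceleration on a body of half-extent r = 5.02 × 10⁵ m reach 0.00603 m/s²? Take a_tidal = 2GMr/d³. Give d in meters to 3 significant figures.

2.76 × 10⁸ m

2GMr/d³ = a_tidal  ⇒  d = (2GMr / a_tidal)^(1/3)
d = (2 × 6.674×10⁻¹¹ × (1.90 × 10²⁷) × (5.02 × 10⁵) / (0.00603))^(1/3)
  = 2.76 × 10⁸ m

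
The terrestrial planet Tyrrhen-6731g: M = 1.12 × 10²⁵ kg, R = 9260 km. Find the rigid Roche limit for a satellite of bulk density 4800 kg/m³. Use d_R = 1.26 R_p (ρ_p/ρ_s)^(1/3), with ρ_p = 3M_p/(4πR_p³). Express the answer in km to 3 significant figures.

10400 km

ρ_p = 3M_p/(4πR_p³) = 3 × (1.12 × 10²⁵) / (4π × (9.26 × 10⁶ m)³) = 3370 kg/m³
d_R = 1.26 × 9260 km × (3370/4800)^(1/3)
    = 10400 km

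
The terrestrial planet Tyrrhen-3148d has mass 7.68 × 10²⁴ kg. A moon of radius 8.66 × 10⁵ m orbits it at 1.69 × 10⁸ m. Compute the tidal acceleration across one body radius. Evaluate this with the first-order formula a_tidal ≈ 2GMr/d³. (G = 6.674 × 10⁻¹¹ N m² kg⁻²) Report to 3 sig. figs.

Since r ≪ d, expand the inverse-square field across one radius to get the leading 2GMr/d³ term.
Δa = 2GMr/d³
   = 2 × (6.674 × 10⁻¹¹) × (7.68 × 10²⁴) × (8.66 × 10⁵) / (1.69 × 10⁸)³
   = 1.84 × 10⁻⁴ m/s²

1.84 × 10⁻⁴ m/s²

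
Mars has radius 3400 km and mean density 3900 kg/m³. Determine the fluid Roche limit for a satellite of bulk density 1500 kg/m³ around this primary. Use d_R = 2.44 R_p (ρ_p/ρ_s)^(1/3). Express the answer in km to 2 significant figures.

11000 km

d_R = 2.44 × 3400 km × (3900/1500)^(1/3)
    = 11000 km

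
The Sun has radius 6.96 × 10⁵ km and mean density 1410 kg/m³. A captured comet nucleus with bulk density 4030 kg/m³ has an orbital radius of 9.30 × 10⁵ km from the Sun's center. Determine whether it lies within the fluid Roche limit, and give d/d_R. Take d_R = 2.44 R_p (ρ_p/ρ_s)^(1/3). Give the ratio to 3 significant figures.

inside; d/d_R ≈ 0.777

d_R = 2.44 × (6.96 × 10⁵ km) × (1410/4030)^(1/3) = 1.197 × 10⁶ km
d/d_R = (9.30 × 10⁵) / (1.197 × 10⁶) = 0.777
Since d/d_R < 1, the body is inside the Roche limit.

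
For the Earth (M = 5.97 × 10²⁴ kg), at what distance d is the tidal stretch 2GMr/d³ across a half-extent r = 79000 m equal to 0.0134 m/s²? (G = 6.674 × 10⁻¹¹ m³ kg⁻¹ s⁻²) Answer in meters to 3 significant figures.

1.67 × 10⁷ m

2GMr/d³ = a_tidal  ⇒  d = (2GMr / a_tidal)^(1/3)
d = (2 × 6.674×10⁻¹¹ × (5.97 × 10²⁴) × (79000) / (0.0134))^(1/3)
  = 1.67 × 10⁷ m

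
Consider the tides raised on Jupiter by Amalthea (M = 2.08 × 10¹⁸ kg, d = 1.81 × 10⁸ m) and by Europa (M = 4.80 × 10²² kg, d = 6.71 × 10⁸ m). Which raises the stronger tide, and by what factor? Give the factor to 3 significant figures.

The tide-raising term goes as M/d³ (the gradient of a 1/d² field).
Amalthea: (2.08 × 10¹⁸) / (1.81 × 10⁸)³ = 3.508 × 10⁻⁷
Europa: (4.80 × 10²²) / (6.71 × 10⁸)³ = 1.589 × 10⁻⁴
Ratio (larger/smaller) = 453

Europa, by a factor of ≈ 453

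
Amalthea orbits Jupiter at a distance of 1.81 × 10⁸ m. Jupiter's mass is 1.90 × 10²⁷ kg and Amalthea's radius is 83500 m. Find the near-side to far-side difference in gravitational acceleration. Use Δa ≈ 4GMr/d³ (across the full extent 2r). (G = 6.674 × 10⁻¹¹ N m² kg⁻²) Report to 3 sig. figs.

Δg = 4GMr/d³
   = 4 × (6.674 × 10⁻¹¹) × (1.90 × 10²⁷) × (83500) / (1.81 × 10⁸)³
   = 7.14 × 10⁻³ m/s²

7.14 × 10⁻³ m/s²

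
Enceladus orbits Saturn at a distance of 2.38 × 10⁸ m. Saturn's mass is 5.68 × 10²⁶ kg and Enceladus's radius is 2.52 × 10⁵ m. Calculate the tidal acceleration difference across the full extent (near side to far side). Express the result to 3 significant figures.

2.83 × 10⁻³ m/s²

Δg = 4GMr/d³
   = 4 × (6.674 × 10⁻¹¹) × (5.68 × 10²⁶) × (2.52 × 10⁵) / (2.38 × 10⁸)³
   = 2.83 × 10⁻³ m/s²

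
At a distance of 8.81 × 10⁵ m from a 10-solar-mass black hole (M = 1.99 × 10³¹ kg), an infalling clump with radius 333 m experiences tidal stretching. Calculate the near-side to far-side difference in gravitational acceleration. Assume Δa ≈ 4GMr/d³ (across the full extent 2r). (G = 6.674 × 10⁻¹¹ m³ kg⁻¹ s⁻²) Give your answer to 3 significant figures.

2.59 × 10⁶ m/s²

a_tidal = 4GMr/d³
        = 4 × (6.674 × 10⁻¹¹) × (1.99 × 10³¹) × (333) / (8.81 × 10⁵)³
        = 2.59 × 10⁶ m/s²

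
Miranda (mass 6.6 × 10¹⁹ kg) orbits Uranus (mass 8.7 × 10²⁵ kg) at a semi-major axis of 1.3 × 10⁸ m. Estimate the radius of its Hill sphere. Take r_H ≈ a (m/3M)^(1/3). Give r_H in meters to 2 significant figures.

8.2 × 10⁵ m

r_H ≈ a (m/3M)^(1/3)
    = (1.3 × 10⁸) × (6.6 × 10¹⁹ / (3 × 8.7 × 10²⁵))^(1/3)
    = 8.2 × 10⁵ m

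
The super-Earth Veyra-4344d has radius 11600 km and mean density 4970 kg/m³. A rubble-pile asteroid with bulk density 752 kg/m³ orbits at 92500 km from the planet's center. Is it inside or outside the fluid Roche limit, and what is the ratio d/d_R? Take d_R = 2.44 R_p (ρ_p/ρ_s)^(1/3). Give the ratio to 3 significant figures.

d_R = 2.44 × (11600 km) × (4970/752)^(1/3) = 53120 km
d/d_R = (92500) / (53120) = 1.74
Since d/d_R > 1, the body is outside the Roche limit.

outside; d/d_R ≈ 1.74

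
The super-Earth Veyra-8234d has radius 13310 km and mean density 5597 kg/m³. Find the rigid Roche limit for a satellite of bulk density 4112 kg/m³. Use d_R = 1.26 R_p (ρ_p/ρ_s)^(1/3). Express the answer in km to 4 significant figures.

18590 km

d_R = 1.26 × 13310 km × (5597/4112)^(1/3)
    = 18590 km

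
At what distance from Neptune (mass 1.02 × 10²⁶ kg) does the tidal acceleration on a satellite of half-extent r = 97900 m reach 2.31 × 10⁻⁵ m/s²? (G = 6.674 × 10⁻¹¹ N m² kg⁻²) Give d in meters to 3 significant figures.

3.86 × 10⁸ m

2GMr/d³ = a_tidal  ⇒  d = (2GMr / a_tidal)^(1/3)
d = (2 × 6.674×10⁻¹¹ × (1.02 × 10²⁶) × (97900) / (2.31 × 10⁻⁵))^(1/3)
  = 3.86 × 10⁸ m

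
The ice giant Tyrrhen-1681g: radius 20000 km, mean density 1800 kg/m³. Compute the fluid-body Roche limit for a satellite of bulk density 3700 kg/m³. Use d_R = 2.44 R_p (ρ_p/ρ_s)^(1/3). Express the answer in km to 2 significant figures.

38000 km

d_R = 2.44 × 20000 km × (1800/3700)^(1/3)
    = 38000 km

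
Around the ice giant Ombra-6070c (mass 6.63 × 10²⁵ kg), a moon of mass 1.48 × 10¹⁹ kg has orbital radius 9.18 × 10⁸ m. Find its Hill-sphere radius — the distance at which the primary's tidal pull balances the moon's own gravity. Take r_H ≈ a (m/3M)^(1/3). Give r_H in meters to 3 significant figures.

r_H ≈ a (m/3M)^(1/3)
    = (9.18 × 10⁸) × (1.48 × 10¹⁹ / (3 × 6.63 × 10²⁵))^(1/3)
    = 3.86 × 10⁶ m

3.86 × 10⁶ m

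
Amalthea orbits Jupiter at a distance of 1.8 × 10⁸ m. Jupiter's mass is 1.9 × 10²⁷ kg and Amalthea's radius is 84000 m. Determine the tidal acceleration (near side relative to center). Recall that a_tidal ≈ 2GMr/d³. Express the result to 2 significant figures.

3.7 × 10⁻³ m/s²

Δa = 2GMr/d³
   = 2 × (6.674 × 10⁻¹¹) × (1.9 × 10²⁷) × (84000) / (1.8 × 10⁸)³
   = 3.7 × 10⁻³ m/s²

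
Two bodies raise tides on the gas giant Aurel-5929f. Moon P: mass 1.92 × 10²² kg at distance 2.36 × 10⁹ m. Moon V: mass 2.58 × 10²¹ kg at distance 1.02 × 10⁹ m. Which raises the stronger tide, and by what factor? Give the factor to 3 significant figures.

The tide-raising term goes as M/d³ (the gradient of a 1/d² field).
Moon P: (1.92 × 10²²) / (2.36 × 10⁹)³ = 1.461 × 10⁻⁶
Moon V: (2.58 × 10²¹) / (1.02 × 10⁹)³ = 2.431 × 10⁻⁶
Ratio (larger/smaller) = 1.66

Moon V, by a factor of ≈ 1.66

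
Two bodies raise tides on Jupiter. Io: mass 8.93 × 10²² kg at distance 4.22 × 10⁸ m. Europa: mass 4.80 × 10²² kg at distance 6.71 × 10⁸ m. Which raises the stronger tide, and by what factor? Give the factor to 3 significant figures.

Io, by a factor of ≈ 7.48

Tidal acceleration ∝ M/d³, so compare M/d³ for each.
Io: (8.93 × 10²²) / (4.22 × 10⁸)³ = 1.188 × 10⁻³
Europa: (4.80 × 10²²) / (6.71 × 10⁸)³ = 1.589 × 10⁻⁴
Ratio (larger/smaller) = 7.48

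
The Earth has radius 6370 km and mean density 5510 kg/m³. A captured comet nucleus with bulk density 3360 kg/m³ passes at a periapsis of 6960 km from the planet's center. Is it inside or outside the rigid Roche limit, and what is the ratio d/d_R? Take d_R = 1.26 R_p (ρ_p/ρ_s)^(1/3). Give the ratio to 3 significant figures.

d_R = 1.26 × (6370 km) × (5510/3360)^(1/3) = 9465 km
d/d_R = (6960) / (9465) = 0.735
Since d/d_R < 1, the body is inside the Roche limit.

inside; d/d_R ≈ 0.735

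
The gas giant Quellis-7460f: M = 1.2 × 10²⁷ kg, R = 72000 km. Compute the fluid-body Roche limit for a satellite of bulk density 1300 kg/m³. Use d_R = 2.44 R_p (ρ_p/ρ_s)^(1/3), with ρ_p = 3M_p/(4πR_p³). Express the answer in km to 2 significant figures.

1.5 × 10⁵ km

ρ_p = 3M_p/(4πR_p³) = 3 × (1.2 × 10²⁷) / (4π × (7.2 × 10⁷ m)³) = 770 kg/m³
d_R = 2.44 × 72000 km × (770/1300)^(1/3)
    = 1.5 × 10⁵ km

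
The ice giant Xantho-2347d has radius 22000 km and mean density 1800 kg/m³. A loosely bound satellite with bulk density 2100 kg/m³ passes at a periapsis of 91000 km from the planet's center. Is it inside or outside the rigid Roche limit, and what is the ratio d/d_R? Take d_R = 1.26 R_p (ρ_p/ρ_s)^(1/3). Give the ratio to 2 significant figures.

d_R = 1.26 × (22000 km) × (1800/2100)^(1/3) = 26330 km
d/d_R = (91000) / (26330) = 3.5
Since d/d_R > 1, the body is outside the Roche limit.

outside; d/d_R ≈ 3.5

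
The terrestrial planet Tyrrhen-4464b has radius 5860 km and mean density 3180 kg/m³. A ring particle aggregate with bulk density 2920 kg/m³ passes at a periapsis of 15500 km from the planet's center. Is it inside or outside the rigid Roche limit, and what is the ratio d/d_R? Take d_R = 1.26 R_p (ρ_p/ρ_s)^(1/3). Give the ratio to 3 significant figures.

outside; d/d_R ≈ 2.04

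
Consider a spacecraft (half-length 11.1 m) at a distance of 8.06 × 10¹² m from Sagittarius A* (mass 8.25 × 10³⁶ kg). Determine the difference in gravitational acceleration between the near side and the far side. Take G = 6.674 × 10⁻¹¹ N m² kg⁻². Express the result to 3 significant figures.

Δa = 4GMr/d³
   = 4 × (6.674 × 10⁻¹¹) × (8.25 × 10³⁶) × (11.1) / (8.06 × 10¹²)³
   = 4.67 × 10⁻¹¹ m/s²

4.67 × 10⁻¹¹ m/s²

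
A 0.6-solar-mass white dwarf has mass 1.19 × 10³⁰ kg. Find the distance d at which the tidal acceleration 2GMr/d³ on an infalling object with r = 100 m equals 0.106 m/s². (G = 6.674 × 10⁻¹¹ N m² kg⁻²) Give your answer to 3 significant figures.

5.31 × 10⁷ m

2GMr/d³ = a_tidal  ⇒  d = (2GMr / a_tidal)^(1/3)
d = (2 × 6.674×10⁻¹¹ × (1.19 × 10³⁰) × (100) / (0.106))^(1/3)
  = 5.31 × 10⁷ m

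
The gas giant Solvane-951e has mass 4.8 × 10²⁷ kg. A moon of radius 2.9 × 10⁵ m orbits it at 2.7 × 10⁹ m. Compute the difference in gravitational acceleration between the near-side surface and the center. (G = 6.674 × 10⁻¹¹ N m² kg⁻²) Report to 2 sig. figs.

9.4 × 10⁻⁶ m/s²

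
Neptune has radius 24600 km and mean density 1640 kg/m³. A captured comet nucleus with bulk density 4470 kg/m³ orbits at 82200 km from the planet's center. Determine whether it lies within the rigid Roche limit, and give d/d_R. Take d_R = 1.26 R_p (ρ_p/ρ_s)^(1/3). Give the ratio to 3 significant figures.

d_R = 1.26 × (24600 km) × (1640/4470)^(1/3) = 22190 km
d/d_R = (82200) / (22190) = 3.70
Since d/d_R > 1, the body is outside the Roche limit.

outside; d/d_R ≈ 3.70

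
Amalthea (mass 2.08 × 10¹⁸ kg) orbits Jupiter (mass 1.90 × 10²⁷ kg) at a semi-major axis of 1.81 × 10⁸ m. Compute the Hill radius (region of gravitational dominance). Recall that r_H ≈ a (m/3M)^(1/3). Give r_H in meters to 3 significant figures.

r_H ≈ a (m/3M)^(1/3)
    = (1.81 × 10⁸) × (2.08 × 10¹⁸ / (3 × 1.90 × 10²⁷))^(1/3)
    = 1.29 × 10⁵ m

1.29 × 10⁵ m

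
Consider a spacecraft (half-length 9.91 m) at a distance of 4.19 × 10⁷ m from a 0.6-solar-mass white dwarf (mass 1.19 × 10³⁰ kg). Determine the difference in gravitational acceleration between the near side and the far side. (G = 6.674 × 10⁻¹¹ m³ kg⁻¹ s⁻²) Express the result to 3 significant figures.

Δg = 4GMr/d³
   = 4 × (6.674 × 10⁻¹¹) × (1.19 × 10³⁰) × (9.91) / (4.19 × 10⁷)³
   = 4.28 × 10⁻² m/s²

4.28 × 10⁻² m/s²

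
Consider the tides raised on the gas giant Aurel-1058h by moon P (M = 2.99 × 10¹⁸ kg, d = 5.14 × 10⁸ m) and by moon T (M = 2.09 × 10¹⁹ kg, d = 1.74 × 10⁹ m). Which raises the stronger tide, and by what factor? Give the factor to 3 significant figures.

Tidal acceleration ∝ M/d³, so compare M/d³ for each.
Moon P: (2.99 × 10¹⁸) / (5.14 × 10⁸)³ = 2.202 × 10⁻⁸
Moon T: (2.09 × 10¹⁹) / (1.74 × 10⁹)³ = 3.967 × 10⁻⁹
Ratio (larger/smaller) = 5.55

Moon P, by a factor of ≈ 5.55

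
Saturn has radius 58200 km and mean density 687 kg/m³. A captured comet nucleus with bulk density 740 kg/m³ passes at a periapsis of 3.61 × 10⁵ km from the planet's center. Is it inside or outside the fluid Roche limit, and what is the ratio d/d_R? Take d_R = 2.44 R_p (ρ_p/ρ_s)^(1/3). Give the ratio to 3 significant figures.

d_R = 2.44 × (58200 km) × (687/740)^(1/3) = 1.385 × 10⁵ km
d/d_R = (3.61 × 10⁵) / (1.385 × 10⁵) = 2.61
Since d/d_R > 1, the body is outside the Roche limit.

outside; d/d_R ≈ 2.61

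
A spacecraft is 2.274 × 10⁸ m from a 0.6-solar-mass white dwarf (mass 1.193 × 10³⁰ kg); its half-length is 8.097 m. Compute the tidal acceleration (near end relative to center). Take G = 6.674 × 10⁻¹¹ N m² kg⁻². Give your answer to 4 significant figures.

Differencing GM/(d−r)² and GM/d² to first order in r/d gives 2GMr/d³.
Δa = 2GMr/d³
   = 2 × (6.674 × 10⁻¹¹) × (1.193 × 10³⁰) × (8.097) / (2.274 × 10⁸)³
   = 1.097 × 10⁻⁴ m/s²

1.097 × 10⁻⁴ m/s²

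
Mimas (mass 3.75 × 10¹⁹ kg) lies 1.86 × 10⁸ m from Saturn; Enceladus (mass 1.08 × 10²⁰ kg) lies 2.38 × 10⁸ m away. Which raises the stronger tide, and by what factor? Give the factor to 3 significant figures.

Enceladus, by a factor of ≈ 1.37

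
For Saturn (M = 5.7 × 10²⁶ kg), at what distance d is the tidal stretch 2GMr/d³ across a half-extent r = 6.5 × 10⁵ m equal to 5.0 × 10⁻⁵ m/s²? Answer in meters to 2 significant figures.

2GMr/d³ = a_tidal  ⇒  d = (2GMr / a_tidal)^(1/3)
d = (2 × 6.674×10⁻¹¹ × (5.7 × 10²⁶) × (6.5 × 10⁵) / (5.0 × 10⁻⁵))^(1/3)
  = 1.0 × 10⁹ m

1.0 × 10⁹ m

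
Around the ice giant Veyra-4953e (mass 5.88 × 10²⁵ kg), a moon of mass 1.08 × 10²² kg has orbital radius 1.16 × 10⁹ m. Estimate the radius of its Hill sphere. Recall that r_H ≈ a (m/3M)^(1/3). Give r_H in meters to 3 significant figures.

4.57 × 10⁷ m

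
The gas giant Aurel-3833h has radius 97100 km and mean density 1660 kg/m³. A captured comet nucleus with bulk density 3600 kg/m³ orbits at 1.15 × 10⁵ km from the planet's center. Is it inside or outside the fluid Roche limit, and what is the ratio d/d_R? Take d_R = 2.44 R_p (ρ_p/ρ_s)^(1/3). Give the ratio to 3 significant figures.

inside; d/d_R ≈ 0.628

d_R = 2.44 × (97100 km) × (1660/3600)^(1/3) = 1.830 × 10⁵ km
d/d_R = (1.15 × 10⁵) / (1.830 × 10⁵) = 0.628
Since d/d_R < 1, the body is inside the Roche limit.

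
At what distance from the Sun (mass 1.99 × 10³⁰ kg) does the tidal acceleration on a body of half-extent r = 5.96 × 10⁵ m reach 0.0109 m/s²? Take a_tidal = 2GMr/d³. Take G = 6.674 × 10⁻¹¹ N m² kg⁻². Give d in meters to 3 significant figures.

2GMr/d³ = a_tidal  ⇒  d = (2GMr / a_tidal)^(1/3)
d = (2 × 6.674×10⁻¹¹ × (1.99 × 10³⁰) × (5.96 × 10⁵) / (0.0109))^(1/3)
  = 2.44 × 10⁹ m

2.44 × 10⁹ m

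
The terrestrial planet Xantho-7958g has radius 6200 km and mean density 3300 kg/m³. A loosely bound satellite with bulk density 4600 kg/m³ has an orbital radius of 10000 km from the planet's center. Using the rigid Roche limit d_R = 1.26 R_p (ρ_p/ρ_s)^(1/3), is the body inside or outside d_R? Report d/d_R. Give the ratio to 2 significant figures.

outside; d/d_R ≈ 1.4

d_R = 1.26 × (6200 km) × (3300/4600)^(1/3) = 6993 km
d/d_R = (10000) / (6993) = 1.4
Since d/d_R > 1, the body is outside the Roche limit.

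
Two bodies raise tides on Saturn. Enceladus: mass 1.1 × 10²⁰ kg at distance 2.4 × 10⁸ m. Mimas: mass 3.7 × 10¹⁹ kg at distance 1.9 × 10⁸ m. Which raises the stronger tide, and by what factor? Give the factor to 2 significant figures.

Compare M/d³ for the two perturbers:
Enceladus: (1.1 × 10²⁰) / (2.4 × 10⁸)³ = 7.957 × 10⁻⁶
Mimas: (3.7 × 10¹⁹) / (1.9 × 10⁸)³ = 5.394 × 10⁻⁶
Ratio (larger/smaller) = 1.5

Enceladus, by a factor of ≈ 1.5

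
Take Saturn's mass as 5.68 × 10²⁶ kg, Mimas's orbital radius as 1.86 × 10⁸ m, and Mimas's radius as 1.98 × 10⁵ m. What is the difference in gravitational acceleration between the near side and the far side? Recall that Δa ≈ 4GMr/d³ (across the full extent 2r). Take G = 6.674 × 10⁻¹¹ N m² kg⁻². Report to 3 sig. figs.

The field gradient is 2GM/d³; across the full diameter 2r the difference is 4GMr/d³.
Δa = 4GMr/d³
   = 4 × (6.674 × 10⁻¹¹) × (5.68 × 10²⁶) × (1.98 × 10⁵) / (1.86 × 10⁸)³
   = 4.67 × 10⁻³ m/s²

4.67 × 10⁻³ m/s²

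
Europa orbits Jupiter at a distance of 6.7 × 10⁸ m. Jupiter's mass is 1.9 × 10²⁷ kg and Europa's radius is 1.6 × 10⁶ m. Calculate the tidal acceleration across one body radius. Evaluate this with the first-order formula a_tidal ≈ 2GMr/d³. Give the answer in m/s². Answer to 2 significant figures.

1.3 × 10⁻³ m/s²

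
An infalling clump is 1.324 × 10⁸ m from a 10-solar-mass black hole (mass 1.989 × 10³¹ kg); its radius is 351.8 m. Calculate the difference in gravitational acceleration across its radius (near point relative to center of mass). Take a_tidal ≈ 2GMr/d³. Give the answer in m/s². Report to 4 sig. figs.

The tidal stretch is the gradient of GM/d² times the body's extent r, hence the 1/d³ dependence.
Δa = 2GMr/d³
   = 2 × (6.674 × 10⁻¹¹) × (1.989 × 10³¹) × (351.8) / (1.324 × 10⁸)³
   = 4.024 × 10⁻¹ m/s²

4.024 × 10⁻¹ m/s²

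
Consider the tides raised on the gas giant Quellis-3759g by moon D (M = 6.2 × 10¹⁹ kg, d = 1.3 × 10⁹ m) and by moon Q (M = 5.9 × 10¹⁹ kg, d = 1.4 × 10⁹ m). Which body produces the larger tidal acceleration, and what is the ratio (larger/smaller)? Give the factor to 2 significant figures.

Moon D, by a factor of ≈ 1.3

The tide-raising term goes as M/d³ (the gradient of a 1/d² field).
Moon D: (6.2 × 10¹⁹) / (1.3 × 10⁹)³ = 2.822 × 10⁻⁸
Moon Q: (5.9 × 10¹⁹) / (1.4 × 10⁹)³ = 2.150 × 10⁻⁸
Ratio (larger/smaller) = 1.3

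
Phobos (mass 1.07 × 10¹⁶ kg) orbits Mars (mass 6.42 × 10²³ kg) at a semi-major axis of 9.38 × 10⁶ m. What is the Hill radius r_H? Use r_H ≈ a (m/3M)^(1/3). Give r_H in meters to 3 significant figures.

1.66 × 10⁴ m

r_H ≈ a (m/3M)^(1/3)
    = (9.38 × 10⁶) × (1.07 × 10¹⁶ / (3 × 6.42 × 10²³))^(1/3)
    = 1.66 × 10⁴ m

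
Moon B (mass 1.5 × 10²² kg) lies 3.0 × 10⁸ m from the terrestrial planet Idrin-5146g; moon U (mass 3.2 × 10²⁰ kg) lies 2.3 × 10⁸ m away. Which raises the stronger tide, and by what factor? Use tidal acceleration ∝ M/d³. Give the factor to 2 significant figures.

Tidal stretch scales as M/d³; compute that for each body.
Moon B: (1.5 × 10²²) / (3.0 × 10⁸)³ = 5.556 × 10⁻⁴
Moon U: (3.2 × 10²⁰) / (2.3 × 10⁸)³ = 2.630 × 10⁻⁵
Ratio (larger/smaller) = 21

Moon B, by a factor of ≈ 21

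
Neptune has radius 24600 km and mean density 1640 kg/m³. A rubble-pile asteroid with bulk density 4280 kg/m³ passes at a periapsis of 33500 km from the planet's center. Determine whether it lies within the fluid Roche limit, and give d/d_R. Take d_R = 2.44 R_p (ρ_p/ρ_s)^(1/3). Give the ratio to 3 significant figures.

inside; d/d_R ≈ 0.768

d_R = 2.44 × (24600 km) × (1640/4280)^(1/3) = 43600 km
d/d_R = (33500) / (43600) = 0.768
Since d/d_R < 1, the body is inside the Roche limit.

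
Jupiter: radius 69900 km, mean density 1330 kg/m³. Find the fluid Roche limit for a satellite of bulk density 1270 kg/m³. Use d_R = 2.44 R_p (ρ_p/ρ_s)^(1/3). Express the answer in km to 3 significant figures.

1.73 × 10⁵ km

d_R = 2.44 × 69900 km × (1330/1270)^(1/3)
    = 1.73 × 10⁵ km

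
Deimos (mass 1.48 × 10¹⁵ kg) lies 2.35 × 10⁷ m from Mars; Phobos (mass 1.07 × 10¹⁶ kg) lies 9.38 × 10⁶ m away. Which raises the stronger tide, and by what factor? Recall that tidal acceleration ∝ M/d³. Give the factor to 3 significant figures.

Phobos, by a factor of ≈ 114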